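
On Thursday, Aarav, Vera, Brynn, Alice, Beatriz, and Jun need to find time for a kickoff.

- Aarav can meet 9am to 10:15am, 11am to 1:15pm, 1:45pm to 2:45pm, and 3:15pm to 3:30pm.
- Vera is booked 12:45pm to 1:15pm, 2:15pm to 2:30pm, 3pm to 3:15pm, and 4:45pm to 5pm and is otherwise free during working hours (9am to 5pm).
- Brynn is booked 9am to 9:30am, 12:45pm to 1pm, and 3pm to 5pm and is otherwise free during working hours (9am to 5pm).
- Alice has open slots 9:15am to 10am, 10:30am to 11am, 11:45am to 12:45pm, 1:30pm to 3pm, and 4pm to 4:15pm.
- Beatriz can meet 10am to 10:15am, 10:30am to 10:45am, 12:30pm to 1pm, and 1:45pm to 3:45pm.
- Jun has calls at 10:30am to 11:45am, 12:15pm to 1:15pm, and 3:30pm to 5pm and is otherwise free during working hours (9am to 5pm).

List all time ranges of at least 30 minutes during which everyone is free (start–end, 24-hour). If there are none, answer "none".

13:45–14:15

Vera free within 09:00–17:00: 09:00–12:45, 13:15–14:15, 14:30–15:00, 15:15–16:45.
Brynn free within 09:00–17:00: 09:30–12:45, 13:00–15:00.
Jun free within 09:00–17:00: 09:00–10:30, 11:45–12:15, 13:15–15:30.
Aarav ∩ Vera: 09:00–10:15, 11:00–12:45, 13:45–14:15, 14:30–14:45, 15:15–15:30.
Aarav ∩ Vera ∩ Brynn: 09:30–10:15, 11:00–12:45, 13:45–14:15, 14:30–14:45.
Aarav ∩ Vera ∩ Brynn ∩ Alice: 09:30–10:00, 11:45–12:45, 13:45–14:15, 14:30–14:45.
Aarav ∩ Vera ∩ Brynn ∩ Alice ∩ Beatriz: 12:30–12:45, 13:45–14:15, 14:30–14:45.
Aarav ∩ Vera ∩ Brynn ∩ Alice ∩ Beatriz ∩ Jun: 13:45–14:15, 14:30–14:45.
Windows ≥ 30 min: 13:45–14:15.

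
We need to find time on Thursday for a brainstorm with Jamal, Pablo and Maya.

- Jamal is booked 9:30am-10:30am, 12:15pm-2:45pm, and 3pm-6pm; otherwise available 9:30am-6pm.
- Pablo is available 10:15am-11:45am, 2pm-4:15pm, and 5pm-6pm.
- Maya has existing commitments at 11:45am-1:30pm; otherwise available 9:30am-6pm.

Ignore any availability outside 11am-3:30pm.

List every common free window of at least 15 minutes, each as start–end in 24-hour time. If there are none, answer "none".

11:00–11:45, 14:45–15:00

Jamal free within 09:30–18:00: 10:30–12:15, 14:45–15:00.
Maya free within 09:30–18:00: 09:30–11:45, 13:30–18:00.
Jamal ∩ Pablo: 10:30–11:45, 14:45–15:00.
Jamal ∩ Pablo ∩ Maya: 10:30–11:45, 14:45–15:00.
Restricted to 11:00–15:30: 11:00–11:45, 14:45–15:00.
Windows ≥ 15 min: 11:00–11:45, 14:45–15:00.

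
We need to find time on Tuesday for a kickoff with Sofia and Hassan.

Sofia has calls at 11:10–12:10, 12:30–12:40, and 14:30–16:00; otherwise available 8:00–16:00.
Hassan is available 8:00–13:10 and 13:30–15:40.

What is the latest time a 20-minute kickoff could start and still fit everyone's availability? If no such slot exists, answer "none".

14:10

Sofia free within 08:00–16:00: 08:00–11:10, 12:10–12:30, 12:40–14:30.
Sofia ∩ Hassan: 08:00–11:10, 12:10–12:30, 12:40–13:10, 13:30–14:30.
Windows ≥ 20 min: 08:00–11:10, 12:10–12:30, 12:40–13:10, 13:30–14:30.
Latest start in the last window 13:30–14:30 is 14:30 − 20 min = 14:10.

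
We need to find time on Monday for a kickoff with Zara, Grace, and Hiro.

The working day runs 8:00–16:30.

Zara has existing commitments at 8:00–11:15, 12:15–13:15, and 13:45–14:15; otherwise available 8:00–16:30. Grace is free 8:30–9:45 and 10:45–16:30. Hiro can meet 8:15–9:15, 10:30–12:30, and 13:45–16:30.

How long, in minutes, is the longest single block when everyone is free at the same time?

Zara free within 08:00–16:30: 11:15–12:15, 13:15–13:45, 14:15–16:30.
Zara ∩ Grace: 11:15–12:15, 13:15–13:45, 14:15–16:30.
Zara ∩ Grace ∩ Hiro: 11:15–12:15, 14:15–16:30.
Common window lengths: 60, 135 min; longest is 135.

135 minutes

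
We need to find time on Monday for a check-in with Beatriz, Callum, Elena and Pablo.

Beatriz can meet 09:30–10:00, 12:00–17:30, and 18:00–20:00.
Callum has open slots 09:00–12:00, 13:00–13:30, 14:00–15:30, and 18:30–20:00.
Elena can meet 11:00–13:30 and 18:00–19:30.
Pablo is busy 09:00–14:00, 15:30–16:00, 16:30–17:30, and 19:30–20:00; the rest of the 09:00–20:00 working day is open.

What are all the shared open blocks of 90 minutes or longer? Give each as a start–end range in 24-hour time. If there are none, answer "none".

Pablo free within 09:00–20:00: 14:00–15:30, 16:00–16:30, 17:30–19:30.
Beatriz ∩ Callum: 09:30–10:00, 13:00–13:30, 14:00–15:30, 18:30–20:00.
Beatriz ∩ Callum ∩ Elena: 13:00–13:30, 18:30–19:30.
Beatriz ∩ Callum ∩ Elena ∩ Pablo: 18:30–19:30.
Windows ≥ 90 min: (none).

none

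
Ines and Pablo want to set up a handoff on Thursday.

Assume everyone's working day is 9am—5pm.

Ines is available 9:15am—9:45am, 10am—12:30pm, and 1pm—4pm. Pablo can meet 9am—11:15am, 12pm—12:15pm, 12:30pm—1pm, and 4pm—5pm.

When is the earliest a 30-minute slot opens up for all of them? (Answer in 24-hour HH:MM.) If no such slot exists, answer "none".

09:15

Ines ∩ Pablo: 09:15–09:45, 10:00–11:15, 12:00–12:15.
Windows ≥ 30 min: 09:15–09:45, 10:00–11:15.
Earliest such window starts at 09:15.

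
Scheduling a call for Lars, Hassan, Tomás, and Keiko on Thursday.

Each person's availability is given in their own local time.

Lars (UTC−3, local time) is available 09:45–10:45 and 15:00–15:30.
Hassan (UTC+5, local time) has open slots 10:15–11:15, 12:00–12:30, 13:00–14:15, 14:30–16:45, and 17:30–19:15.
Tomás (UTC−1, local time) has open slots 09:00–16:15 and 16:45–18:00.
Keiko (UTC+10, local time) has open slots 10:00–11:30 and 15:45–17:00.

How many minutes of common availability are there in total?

0 minutes

Lars → UTC: 12:45–13:45, 18:00–18:30.
Hassan → UTC: 05:15–06:15, 07:00–07:30, 08:00–09:15, 09:30–11:45, 12:30–14:15.
Tomás → UTC: 10:00–17:15, 17:45–19:00.
Keiko → UTC: 00:00–01:30, 05:45–07:00.
Lars ∩ Hassan: 12:45–13:45.
Lars ∩ Hassan ∩ Tomás: 12:45–13:45.
Lars ∩ Hassan ∩ Tomás ∩ Keiko: (none).
Total common minutes: 0.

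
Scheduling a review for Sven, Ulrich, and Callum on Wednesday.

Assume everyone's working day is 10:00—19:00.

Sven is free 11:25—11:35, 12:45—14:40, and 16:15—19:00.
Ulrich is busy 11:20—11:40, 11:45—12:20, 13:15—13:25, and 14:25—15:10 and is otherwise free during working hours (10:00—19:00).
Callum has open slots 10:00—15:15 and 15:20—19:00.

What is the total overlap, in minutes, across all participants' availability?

255 minutes

Ulrich free within 10:00–19:00: 10:00–11:20, 11:40–11:45, 12:20–13:15, 13:25–14:25, 15:10–19:00.
Sven ∩ Ulrich: 12:45–13:15, 13:25–14:25, 16:15–19:00.
Sven ∩ Ulrich ∩ Callum: 12:45–13:15, 13:25–14:25, 16:15–19:00.
Total common minutes: 30 + 60 + 165 = 255.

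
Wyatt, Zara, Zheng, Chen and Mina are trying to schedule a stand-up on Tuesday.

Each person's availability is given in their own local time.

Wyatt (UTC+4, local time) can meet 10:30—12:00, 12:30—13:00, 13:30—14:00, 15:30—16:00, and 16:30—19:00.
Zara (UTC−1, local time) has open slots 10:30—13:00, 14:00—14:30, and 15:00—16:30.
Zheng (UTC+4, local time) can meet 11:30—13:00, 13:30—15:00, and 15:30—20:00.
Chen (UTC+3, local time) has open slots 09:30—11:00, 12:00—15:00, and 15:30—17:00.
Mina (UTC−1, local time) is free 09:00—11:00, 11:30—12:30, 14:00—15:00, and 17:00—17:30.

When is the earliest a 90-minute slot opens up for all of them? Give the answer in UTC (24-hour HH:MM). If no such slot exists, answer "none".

none

Wyatt → UTC: 06:30–08:00, 08:30–09:00, 09:30–10:00, 11:30–12:00, 12:30–15:00.
Zara → UTC: 11:30–14:00, 15:00–15:30, 16:00–17:30.
Zheng → UTC: 07:30–09:00, 09:30–11:00, 11:30–16:00.
Chen → UTC: 06:30–08:00, 09:00–12:00, 12:30–14:00.
Mina → UTC: 10:00–12:00, 12:30–13:30, 15:00–16:00, 18:00–18:30.
Wyatt ∩ Zara: 11:30–12:00, 12:30–14:00.
Wyatt ∩ Zara ∩ Zheng: 11:30–12:00, 12:30–14:00.
Wyatt ∩ Zara ∩ Zheng ∩ Chen: 11:30–12:00, 12:30–14:00.
Wyatt ∩ Zara ∩ Zheng ∩ Chen ∩ Mina: 11:30–12:00, 12:30–13:30.
Windows ≥ 90 min: (none).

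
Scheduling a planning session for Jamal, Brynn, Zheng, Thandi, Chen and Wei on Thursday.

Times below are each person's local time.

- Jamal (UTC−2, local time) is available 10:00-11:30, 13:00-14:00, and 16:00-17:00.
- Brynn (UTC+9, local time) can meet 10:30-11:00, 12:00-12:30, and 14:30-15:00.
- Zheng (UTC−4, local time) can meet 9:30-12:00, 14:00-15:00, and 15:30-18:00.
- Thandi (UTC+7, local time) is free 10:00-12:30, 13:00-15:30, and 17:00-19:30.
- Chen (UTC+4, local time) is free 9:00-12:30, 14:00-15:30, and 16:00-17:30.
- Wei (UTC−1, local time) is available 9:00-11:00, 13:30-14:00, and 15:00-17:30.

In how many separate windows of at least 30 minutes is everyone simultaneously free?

0

Jamal → UTC: 12:00–13:30, 15:00–16:00, 18:00–19:00.
Brynn → UTC: 01:30–02:00, 03:00–03:30, 05:30–06:00.
Zheng → UTC: 13:30–16:00, 18:00–19:00, 19:30–22:00.
Thandi → UTC: 03:00–05:30, 06:00–08:30, 10:00–12:30.
Chen → UTC: 05:00–08:30, 10:00–11:30, 12:00–13:30.
Wei → UTC: 10:00–12:00, 14:30–15:00, 16:00–18:30.
Jamal ∩ Brynn: (none).
Jamal ∩ Brynn ∩ Zheng: (none).
Jamal ∩ Brynn ∩ Zheng ∩ Thandi: (none).
Jamal ∩ Brynn ∩ Zheng ∩ Thandi ∩ Chen: (none).
Jamal ∩ Brynn ∩ Zheng ∩ Thandi ∩ Chen ∩ Wei: (none).
Windows ≥ 30 min: (none).
That's 0 windows.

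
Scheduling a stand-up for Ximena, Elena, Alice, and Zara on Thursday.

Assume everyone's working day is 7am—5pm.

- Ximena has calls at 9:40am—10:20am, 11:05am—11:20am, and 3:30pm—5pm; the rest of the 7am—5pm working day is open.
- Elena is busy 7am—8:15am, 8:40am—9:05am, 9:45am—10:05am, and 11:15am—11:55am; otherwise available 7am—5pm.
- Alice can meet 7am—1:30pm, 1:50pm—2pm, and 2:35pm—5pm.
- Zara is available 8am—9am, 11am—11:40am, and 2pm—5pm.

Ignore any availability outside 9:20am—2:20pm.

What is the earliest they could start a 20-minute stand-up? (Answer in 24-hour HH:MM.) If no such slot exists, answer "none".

Ximena free within 07:00–17:00: 07:00–09:40, 10:20–11:05, 11:20–15:30.
Elena free within 07:00–17:00: 08:15–08:40, 09:05–09:45, 10:05–11:15, 11:55–17:00.
Ximena ∩ Elena: 08:15–08:40, 09:05–09:40, 10:20–11:05, 11:55–15:30.
Ximena ∩ Elena ∩ Alice: 08:15–08:40, 09:05–09:40, 10:20–11:05, 11:55–13:30, 13:50–14:00, 14:35–15:30.
Ximena ∩ Elena ∩ Alice ∩ Zara: 08:15–08:40, 11:00–11:05, 14:35–15:30.
Restricted to 09:20–14:20: 11:00–11:05.
Windows ≥ 20 min: (none).

none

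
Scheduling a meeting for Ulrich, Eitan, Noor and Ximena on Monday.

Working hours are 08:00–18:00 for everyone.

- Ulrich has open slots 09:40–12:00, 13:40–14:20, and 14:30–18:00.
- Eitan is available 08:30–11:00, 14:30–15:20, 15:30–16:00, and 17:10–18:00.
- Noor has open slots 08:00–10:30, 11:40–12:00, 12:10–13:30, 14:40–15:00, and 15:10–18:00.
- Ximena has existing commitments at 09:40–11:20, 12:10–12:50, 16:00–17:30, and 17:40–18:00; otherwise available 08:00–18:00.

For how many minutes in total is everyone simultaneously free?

Ximena free within 08:00–18:00: 08:00–09:40, 11:20–12:10, 12:50–16:00, 17:30–17:40.
Ulrich ∩ Eitan: 09:40–11:00, 14:30–15:20, 15:30–16:00, 17:10–18:00.
Ulrich ∩ Eitan ∩ Noor: 09:40–10:30, 14:40–15:00, 15:10–15:20, 15:30–16:00, 17:10–18:00.
Ulrich ∩ Eitan ∩ Noor ∩ Ximena: 14:40–15:00, 15:10–15:20, 15:30–16:00, 17:30–17:40.
Total common minutes: 20 + 10 + 30 + 10 = 70.

70 minutes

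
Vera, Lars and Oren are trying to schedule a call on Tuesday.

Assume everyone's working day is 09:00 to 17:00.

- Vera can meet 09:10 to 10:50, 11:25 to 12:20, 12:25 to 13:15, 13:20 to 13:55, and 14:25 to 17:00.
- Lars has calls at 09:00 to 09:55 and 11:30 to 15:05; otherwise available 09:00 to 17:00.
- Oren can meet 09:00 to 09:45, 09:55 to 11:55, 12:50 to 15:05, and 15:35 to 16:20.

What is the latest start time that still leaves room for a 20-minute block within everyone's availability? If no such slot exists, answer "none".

Lars free within 09:00–17:00: 09:55–11:30, 15:05–17:00.
Vera ∩ Lars: 09:55–10:50, 11:25–11:30, 15:05–17:00.
Vera ∩ Lars ∩ Oren: 09:55–10:50, 11:25–11:30, 15:35–16:20.
Windows ≥ 20 min: 09:55–10:50, 15:35–16:20.
Latest start in the last window 15:35–16:20 is 16:20 − 20 min = 16:00.

16:00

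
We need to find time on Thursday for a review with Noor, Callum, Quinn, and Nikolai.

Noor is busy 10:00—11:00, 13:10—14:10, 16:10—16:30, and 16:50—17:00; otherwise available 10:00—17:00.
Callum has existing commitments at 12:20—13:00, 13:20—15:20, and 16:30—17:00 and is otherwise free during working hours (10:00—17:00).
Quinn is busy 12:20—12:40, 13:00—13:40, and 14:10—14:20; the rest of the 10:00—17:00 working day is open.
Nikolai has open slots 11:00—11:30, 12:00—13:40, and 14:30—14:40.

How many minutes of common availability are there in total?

50 minutes

Noor free within 10:00–17:00: 11:00–13:10, 14:10–16:10, 16:30–16:50.
Callum free within 10:00–17:00: 10:00–12:20, 13:00–13:20, 15:20–16:30.
Quinn free within 10:00–17:00: 10:00–12:20, 12:40–13:00, 13:40–14:10, 14:20–17:00.
Noor ∩ Callum: 11:00–12:20, 13:00–13:10, 15:20–16:10.
Noor ∩ Callum ∩ Quinn: 11:00–12:20, 15:20–16:10.
Noor ∩ Callum ∩ Quinn ∩ Nikolai: 11:00–11:30, 12:00–12:20.
Total common minutes: 30 + 20 = 50.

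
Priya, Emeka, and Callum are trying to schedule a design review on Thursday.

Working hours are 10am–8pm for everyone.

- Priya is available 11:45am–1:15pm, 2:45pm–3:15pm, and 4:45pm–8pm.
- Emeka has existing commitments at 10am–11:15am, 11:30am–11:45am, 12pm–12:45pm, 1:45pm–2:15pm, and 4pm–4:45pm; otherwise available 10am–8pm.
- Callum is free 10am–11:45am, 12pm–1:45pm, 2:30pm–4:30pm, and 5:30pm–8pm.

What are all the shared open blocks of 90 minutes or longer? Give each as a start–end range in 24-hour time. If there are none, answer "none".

Emeka free within 10:00–20:00: 11:15–11:30, 11:45–12:00, 12:45–13:45, 14:15–16:00, 16:45–20:00.
Priya ∩ Emeka: 11:45–12:00, 12:45–13:15, 14:45–15:15, 16:45–20:00.
Priya ∩ Emeka ∩ Callum: 12:45–13:15, 14:45–15:15, 17:30–20:00.
Windows ≥ 90 min: 17:30–20:00.

17:30–20:00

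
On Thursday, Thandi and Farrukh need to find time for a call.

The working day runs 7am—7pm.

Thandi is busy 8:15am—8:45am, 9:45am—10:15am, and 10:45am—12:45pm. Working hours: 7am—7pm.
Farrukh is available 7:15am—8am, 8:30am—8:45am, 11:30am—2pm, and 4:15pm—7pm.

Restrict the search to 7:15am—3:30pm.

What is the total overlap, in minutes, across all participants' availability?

120 minutes

Thandi free within 07:00–19:00: 07:00–08:15, 08:45–09:45, 10:15–10:45, 12:45–19:00.
Thandi ∩ Farrukh: 07:15–08:00, 12:45–14:00, 16:15–19:00.
Restricted to 07:15–15:30: 07:15–08:00, 12:45–14:00.
Total common minutes: 45 + 75 = 120.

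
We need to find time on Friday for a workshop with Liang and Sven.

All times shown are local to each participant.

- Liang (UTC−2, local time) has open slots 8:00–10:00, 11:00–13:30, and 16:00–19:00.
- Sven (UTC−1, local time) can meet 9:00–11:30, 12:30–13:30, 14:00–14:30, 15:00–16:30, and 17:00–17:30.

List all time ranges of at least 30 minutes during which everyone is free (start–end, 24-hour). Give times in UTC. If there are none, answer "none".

Liang → UTC: 10:00–12:00, 13:00–15:30, 18:00–21:00.
Sven → UTC: 10:00–12:30, 13:30–14:30, 15:00–15:30, 16:00–17:30, 18:00–18:30.
Liang ∩ Sven: 10:00–12:00, 13:30–14:30, 15:00–15:30, 18:00–18:30.
Windows ≥ 30 min: 10:00–12:00, 13:30–14:30, 15:00–15:30, 18:00–18:30.

10:00–12:00, 13:30–14:30, 15:00–15:30, 18:00–18:30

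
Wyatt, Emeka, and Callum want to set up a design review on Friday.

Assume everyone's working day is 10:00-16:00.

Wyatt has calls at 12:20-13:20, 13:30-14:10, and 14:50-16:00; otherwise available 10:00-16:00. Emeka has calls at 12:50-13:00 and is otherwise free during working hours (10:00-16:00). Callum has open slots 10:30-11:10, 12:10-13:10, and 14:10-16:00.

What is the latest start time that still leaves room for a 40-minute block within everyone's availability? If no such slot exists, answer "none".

Wyatt free within 10:00–16:00: 10:00–12:20, 13:20–13:30, 14:10–14:50.
Emeka free within 10:00–16:00: 10:00–12:50, 13:00–16:00.
Wyatt ∩ Emeka: 10:00–12:20, 13:20–13:30, 14:10–14:50.
Wyatt ∩ Emeka ∩ Callum: 10:30–11:10, 12:10–12:20, 14:10–14:50.
Windows ≥ 40 min: 10:30–11:10, 14:10–14:50.
Latest start in the last window 14:10–14:50 is 14:50 − 40 min = 14:10.

14:10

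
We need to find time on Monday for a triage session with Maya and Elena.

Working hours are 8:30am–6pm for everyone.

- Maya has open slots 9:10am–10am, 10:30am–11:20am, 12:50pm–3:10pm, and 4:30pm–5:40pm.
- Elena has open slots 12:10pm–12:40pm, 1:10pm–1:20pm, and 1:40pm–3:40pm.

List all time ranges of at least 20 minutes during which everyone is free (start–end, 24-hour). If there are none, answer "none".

13:40–15:10

Maya ∩ Elena: 13:10–13:20, 13:40–15:10.
Windows ≥ 20 min: 13:40–15:10.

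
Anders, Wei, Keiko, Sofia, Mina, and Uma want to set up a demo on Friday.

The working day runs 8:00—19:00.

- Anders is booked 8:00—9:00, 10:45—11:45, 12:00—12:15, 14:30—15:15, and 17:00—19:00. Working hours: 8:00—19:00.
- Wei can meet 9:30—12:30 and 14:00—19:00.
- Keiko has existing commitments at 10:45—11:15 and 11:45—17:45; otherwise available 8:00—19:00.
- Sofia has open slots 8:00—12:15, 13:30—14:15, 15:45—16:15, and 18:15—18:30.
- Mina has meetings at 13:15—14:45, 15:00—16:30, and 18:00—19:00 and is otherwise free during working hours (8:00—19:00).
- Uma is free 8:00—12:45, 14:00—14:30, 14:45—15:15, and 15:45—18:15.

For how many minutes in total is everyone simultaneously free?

75 minutes

Anders free within 08:00–19:00: 09:00–10:45, 11:45–12:00, 12:15–14:30, 15:15–17:00.
Keiko free within 08:00–19:00: 08:00–10:45, 11:15–11:45, 17:45–19:00.
Mina free within 08:00–19:00: 08:00–13:15, 14:45–15:00, 16:30–18:00.
Anders ∩ Wei: 09:30–10:45, 11:45–12:00, 12:15–12:30, 14:00–14:30, 15:15–17:00.
Anders ∩ Wei ∩ Keiko: 09:30–10:45.
Anders ∩ Wei ∩ Keiko ∩ Sofia: 09:30–10:45.
Anders ∩ Wei ∩ Keiko ∩ Sofia ∩ Mina: 09:30–10:45.
Anders ∩ Wei ∩ Keiko ∩ Sofia ∩ Mina ∩ Uma: 09:30–10:45.
Total common minutes: 75.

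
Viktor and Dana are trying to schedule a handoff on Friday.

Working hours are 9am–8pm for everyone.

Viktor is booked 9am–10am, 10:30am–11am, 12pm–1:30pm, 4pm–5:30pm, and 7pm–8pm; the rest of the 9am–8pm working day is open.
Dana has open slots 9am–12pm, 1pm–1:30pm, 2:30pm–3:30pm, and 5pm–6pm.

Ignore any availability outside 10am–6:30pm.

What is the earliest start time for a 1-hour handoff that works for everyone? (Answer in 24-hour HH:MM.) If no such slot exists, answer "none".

Viktor free within 09:00–20:00: 10:00–10:30, 11:00–12:00, 13:30–16:00, 17:30–19:00.
Viktor ∩ Dana: 10:00–10:30, 11:00–12:00, 14:30–15:30, 17:30–18:00.
Restricted to 10:00–18:30: 10:00–10:30, 11:00–12:00, 14:30–15:30, 17:30–18:00.
Windows ≥ 60 min: 11:00–12:00, 14:30–15:30.
Earliest such window starts at 11:00.

11:00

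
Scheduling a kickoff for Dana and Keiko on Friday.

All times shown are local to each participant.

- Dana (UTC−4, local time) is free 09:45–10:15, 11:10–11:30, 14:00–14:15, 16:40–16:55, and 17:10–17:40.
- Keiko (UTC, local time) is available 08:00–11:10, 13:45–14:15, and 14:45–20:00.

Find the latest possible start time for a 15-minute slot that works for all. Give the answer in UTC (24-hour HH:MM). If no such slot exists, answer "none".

18:00

Dana → UTC: 13:45–14:15, 15:10–15:30, 18:00–18:15, 20:40–20:55, 21:10–21:40.
Keiko → UTC: 08:00–11:10, 13:45–14:15, 14:45–20:00.
Dana ∩ Keiko: 13:45–14:15, 15:10–15:30, 18:00–18:15.
Windows ≥ 15 min: 13:45–14:15, 15:10–15:30, 18:00–18:15.
Latest start in the last window 18:00–18:15 is 18:15 − 15 min = 18:00.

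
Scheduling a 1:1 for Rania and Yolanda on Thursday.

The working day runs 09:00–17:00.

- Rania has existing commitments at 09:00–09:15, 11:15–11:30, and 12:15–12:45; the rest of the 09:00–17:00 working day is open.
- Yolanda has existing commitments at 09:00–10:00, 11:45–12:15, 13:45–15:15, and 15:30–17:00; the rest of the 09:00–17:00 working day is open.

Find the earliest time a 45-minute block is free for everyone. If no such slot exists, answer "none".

Rania free within 09:00–17:00: 09:15–11:15, 11:30–12:15, 12:45–17:00.
Yolanda free within 09:00–17:00: 10:00–11:45, 12:15–13:45, 15:15–15:30.
Rania ∩ Yolanda: 10:00–11:15, 11:30–11:45, 12:45–13:45, 15:15–15:30.
Windows ≥ 45 min: 10:00–11:15, 12:45–13:45.
Earliest such window starts at 10:00.

10:00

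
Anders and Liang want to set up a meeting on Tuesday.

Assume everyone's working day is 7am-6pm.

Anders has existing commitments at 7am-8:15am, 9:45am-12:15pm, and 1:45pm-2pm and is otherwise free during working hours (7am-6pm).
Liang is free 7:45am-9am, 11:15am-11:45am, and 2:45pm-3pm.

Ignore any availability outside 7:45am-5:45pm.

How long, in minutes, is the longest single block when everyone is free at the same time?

45 minutes

Anders free within 07:00–18:00: 08:15–09:45, 12:15–13:45, 14:00–18:00.
Anders ∩ Liang: 08:15–09:00, 14:45–15:00.
Restricted to 07:45–17:45: 08:15–09:00, 14:45–15:00.
Common window lengths: 45, 15 min; longest is 45.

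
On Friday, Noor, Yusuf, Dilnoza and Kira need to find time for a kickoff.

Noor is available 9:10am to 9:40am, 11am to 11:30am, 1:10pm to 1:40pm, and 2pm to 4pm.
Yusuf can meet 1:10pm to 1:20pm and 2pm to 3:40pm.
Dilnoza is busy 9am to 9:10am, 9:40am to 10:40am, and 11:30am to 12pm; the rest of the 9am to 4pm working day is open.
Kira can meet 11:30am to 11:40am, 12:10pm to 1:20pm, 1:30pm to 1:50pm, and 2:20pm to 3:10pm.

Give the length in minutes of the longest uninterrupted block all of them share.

Dilnoza free within 09:00–16:00: 09:10–09:40, 10:40–11:30, 12:00–16:00.
Noor ∩ Yusuf: 13:10–13:20, 14:00–15:40.
Noor ∩ Yusuf ∩ Dilnoza: 13:10–13:20, 14:00–15:40.
Noor ∩ Yusuf ∩ Dilnoza ∩ Kira: 13:10–13:20, 14:20–15:10.
Common window lengths: 10, 50 min; longest is 50.

50 minutes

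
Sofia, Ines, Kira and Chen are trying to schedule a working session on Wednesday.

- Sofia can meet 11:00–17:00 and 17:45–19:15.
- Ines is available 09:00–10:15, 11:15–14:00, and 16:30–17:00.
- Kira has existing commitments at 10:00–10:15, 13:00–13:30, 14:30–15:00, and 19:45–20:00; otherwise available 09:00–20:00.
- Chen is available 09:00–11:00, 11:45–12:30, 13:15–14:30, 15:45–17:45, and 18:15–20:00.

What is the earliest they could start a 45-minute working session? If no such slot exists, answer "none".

Kira free within 09:00–20:00: 09:00–10:00, 10:15–13:00, 13:30–14:30, 15:00–19:45.
Sofia ∩ Ines: 11:15–14:00, 16:30–17:00.
Sofia ∩ Ines ∩ Kira: 11:15–13:00, 13:30–14:00, 16:30–17:00.
Sofia ∩ Ines ∩ Kira ∩ Chen: 11:45–12:30, 13:30–14:00, 16:30–17:00.
Windows ≥ 45 min: 11:45–12:30.
Earliest such window starts at 11:45.

11:45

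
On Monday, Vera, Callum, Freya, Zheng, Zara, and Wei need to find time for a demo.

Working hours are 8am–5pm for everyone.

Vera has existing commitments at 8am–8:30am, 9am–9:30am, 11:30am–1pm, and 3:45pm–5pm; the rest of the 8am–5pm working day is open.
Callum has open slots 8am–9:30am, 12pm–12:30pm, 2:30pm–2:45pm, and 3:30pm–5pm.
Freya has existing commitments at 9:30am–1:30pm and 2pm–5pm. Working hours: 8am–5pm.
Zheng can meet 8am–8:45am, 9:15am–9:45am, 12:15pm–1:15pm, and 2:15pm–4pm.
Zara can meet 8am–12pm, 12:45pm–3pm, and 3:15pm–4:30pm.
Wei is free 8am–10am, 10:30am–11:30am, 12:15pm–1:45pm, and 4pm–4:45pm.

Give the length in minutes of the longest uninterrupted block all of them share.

15 minutes

Vera free within 08:00–17:00: 08:30–09:00, 09:30–11:30, 13:00–15:45.
Freya free within 08:00–17:00: 08:00–09:30, 13:30–14:00.
Vera ∩ Callum: 08:30–09:00, 14:30–14:45, 15:30–15:45.
Vera ∩ Callum ∩ Freya: 08:30–09:00.
Vera ∩ Callum ∩ Freya ∩ Zheng: 08:30–08:45.
Vera ∩ Callum ∩ Freya ∩ Zheng ∩ Zara: 08:30–08:45.
Vera ∩ Callum ∩ Freya ∩ Zheng ∩ Zara ∩ Wei: 08:30–08:45.
Single common window of 15 minutes.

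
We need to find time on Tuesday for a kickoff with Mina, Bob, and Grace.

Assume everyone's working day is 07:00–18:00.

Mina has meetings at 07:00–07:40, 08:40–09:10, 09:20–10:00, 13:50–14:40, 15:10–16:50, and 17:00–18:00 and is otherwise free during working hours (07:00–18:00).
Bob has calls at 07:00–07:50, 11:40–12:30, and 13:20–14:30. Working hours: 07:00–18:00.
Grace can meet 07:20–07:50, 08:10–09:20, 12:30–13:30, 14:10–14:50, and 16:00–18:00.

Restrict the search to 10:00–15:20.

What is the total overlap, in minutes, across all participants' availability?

Mina free within 07:00–18:00: 07:40–08:40, 09:10–09:20, 10:00–13:50, 14:40–15:10, 16:50–17:00.
Bob free within 07:00–18:00: 07:50–11:40, 12:30–13:20, 14:30–18:00.
Mina ∩ Bob: 07:50–08:40, 09:10–09:20, 10:00–11:40, 12:30–13:20, 14:40–15:10, 16:50–17:00.
Mina ∩ Bob ∩ Grace: 08:10–08:40, 09:10–09:20, 12:30–13:20, 14:40–14:50, 16:50–17:00.
Restricted to 10:00–15:20: 12:30–13:20, 14:40–14:50.
Total common minutes: 50 + 10 = 60.

60 minutes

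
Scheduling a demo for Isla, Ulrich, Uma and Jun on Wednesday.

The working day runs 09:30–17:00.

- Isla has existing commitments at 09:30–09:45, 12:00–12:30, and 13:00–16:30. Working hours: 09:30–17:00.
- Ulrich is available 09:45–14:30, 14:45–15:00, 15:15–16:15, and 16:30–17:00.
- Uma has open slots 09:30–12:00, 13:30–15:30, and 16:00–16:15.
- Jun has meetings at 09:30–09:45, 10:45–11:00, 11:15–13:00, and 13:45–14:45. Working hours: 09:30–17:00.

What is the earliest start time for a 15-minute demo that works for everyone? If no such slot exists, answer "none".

Isla free within 09:30–17:00: 09:45–12:00, 12:30–13:00, 16:30–17:00.
Jun free within 09:30–17:00: 09:45–10:45, 11:00–11:15, 13:00–13:45, 14:45–17:00.
Isla ∩ Ulrich: 09:45–12:00, 12:30–13:00, 16:30–17:00.
Isla ∩ Ulrich ∩ Uma: 09:45–12:00.
Isla ∩ Ulrich ∩ Uma ∩ Jun: 09:45–10:45, 11:00–11:15.
Windows ≥ 15 min: 09:45–10:45, 11:00–11:15.
Earliest such window starts at 09:45.

09:45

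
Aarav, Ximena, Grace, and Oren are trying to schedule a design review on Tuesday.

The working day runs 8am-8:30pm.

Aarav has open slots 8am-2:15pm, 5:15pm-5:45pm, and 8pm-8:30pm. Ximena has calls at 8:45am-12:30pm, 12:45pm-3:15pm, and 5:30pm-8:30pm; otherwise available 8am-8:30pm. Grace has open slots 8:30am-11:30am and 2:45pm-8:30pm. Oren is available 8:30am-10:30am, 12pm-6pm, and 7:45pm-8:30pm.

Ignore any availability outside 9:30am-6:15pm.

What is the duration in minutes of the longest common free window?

Ximena free within 08:00–20:30: 08:00–08:45, 12:30–12:45, 15:15–17:30.
Aarav ∩ Ximena: 08:00–08:45, 12:30–12:45, 17:15–17:30.
Aarav ∩ Ximena ∩ Grace: 08:30–08:45, 17:15–17:30.
Aarav ∩ Ximena ∩ Grace ∩ Oren: 08:30–08:45, 17:15–17:30.
Restricted to 09:30–18:15: 17:15–17:30.
Single common window of 15 minutes.

15 minutes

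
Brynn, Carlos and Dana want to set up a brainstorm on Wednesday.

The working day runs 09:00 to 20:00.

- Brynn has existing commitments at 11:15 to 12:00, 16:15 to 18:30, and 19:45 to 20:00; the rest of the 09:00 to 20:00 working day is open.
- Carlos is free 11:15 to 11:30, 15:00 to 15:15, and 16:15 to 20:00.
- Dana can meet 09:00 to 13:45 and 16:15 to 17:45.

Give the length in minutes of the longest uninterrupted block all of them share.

0 minutes

Brynn free within 09:00–20:00: 09:00–11:15, 12:00–16:15, 18:30–19:45.
Brynn ∩ Carlos: 15:00–15:15, 18:30–19:45.
Brynn ∩ Carlos ∩ Dana: (none).
No common window.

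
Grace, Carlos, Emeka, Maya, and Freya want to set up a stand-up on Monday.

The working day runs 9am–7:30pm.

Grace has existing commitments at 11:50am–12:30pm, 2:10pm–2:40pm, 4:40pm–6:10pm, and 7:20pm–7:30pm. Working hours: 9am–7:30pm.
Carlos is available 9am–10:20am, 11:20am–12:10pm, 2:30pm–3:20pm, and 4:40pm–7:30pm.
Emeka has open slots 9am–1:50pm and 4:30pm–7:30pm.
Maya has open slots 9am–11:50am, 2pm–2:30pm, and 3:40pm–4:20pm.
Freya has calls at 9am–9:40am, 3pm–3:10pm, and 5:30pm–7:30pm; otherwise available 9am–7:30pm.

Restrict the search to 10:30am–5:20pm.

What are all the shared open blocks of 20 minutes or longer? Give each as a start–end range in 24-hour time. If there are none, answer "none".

Grace free within 09:00–19:30: 09:00–11:50, 12:30–14:10, 14:40–16:40, 18:10–19:20.
Freya free within 09:00–19:30: 09:40–15:00, 15:10–17:30.
Grace ∩ Carlos: 09:00–10:20, 11:20–11:50, 14:40–15:20, 18:10–19:20.
Grace ∩ Carlos ∩ Emeka: 09:00–10:20, 11:20–11:50, 18:10–19:20.
Grace ∩ Carlos ∩ Emeka ∩ Maya: 09:00–10:20, 11:20–11:50.
Grace ∩ Carlos ∩ Emeka ∩ Maya ∩ Freya: 09:40–10:20, 11:20–11:50.
Restricted to 10:30–17:20: 11:20–11:50.
Windows ≥ 20 min: 11:20–11:50.

11:20–11:50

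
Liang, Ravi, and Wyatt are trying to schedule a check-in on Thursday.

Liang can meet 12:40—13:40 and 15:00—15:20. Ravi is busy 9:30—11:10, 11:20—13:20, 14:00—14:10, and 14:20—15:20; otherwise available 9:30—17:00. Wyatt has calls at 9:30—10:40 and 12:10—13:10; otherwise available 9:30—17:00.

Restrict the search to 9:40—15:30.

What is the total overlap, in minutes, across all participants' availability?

Ravi free within 09:30–17:00: 11:10–11:20, 13:20–14:00, 14:10–14:20, 15:20–17:00.
Wyatt free within 09:30–17:00: 10:40–12:10, 13:10–17:00.
Liang ∩ Ravi: 13:20–13:40.
Liang ∩ Ravi ∩ Wyatt: 13:20–13:40.
Restricted to 09:40–15:30: 13:20–13:40.
Total common minutes: 20.

20 minutes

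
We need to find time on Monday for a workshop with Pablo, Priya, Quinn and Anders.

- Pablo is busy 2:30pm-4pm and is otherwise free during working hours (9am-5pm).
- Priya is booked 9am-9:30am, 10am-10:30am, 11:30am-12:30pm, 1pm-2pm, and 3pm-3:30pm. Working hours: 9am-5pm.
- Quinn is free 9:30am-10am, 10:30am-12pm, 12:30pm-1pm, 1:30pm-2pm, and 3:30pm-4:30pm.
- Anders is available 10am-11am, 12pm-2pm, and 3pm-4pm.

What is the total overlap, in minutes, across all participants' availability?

Pablo free within 09:00–17:00: 09:00–14:30, 16:00–17:00.
Priya free within 09:00–17:00: 09:30–10:00, 10:30–11:30, 12:30–13:00, 14:00–15:00, 15:30–17:00.
Pablo ∩ Priya: 09:30–10:00, 10:30–11:30, 12:30–13:00, 14:00–14:30, 16:00–17:00.
Pablo ∩ Priya ∩ Quinn: 09:30–10:00, 10:30–11:30, 12:30–13:00, 16:00–16:30.
Pablo ∩ Priya ∩ Quinn ∩ Anders: 10:30–11:00, 12:30–13:00.
Total common minutes: 30 + 30 = 60.

60 minutes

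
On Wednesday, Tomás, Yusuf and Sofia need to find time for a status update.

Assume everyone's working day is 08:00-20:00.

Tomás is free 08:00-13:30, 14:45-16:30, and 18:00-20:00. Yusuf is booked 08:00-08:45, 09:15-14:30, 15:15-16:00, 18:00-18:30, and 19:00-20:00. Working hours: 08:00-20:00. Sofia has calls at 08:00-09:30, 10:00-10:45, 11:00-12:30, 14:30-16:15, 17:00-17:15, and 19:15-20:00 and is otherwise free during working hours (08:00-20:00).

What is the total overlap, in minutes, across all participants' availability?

Yusuf free within 08:00–20:00: 08:45–09:15, 14:30–15:15, 16:00–18:00, 18:30–19:00.
Sofia free within 08:00–20:00: 09:30–10:00, 10:45–11:00, 12:30–14:30, 16:15–17:00, 17:15–19:15.
Tomás ∩ Yusuf: 08:45–09:15, 14:45–15:15, 16:00–16:30, 18:30–19:00.
Tomás ∩ Yusuf ∩ Sofia: 16:15–16:30, 18:30–19:00.
Total common minutes: 15 + 30 = 45.

45 minutes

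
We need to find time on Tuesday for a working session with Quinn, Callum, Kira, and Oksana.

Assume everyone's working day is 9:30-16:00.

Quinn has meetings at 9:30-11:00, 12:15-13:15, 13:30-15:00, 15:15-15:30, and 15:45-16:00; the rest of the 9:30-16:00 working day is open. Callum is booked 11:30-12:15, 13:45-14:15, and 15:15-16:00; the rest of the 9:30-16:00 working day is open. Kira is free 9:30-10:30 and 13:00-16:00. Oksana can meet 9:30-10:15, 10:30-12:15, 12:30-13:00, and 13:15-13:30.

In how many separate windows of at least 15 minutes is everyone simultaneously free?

Quinn free within 09:30–16:00: 11:00–12:15, 13:15–13:30, 15:00–15:15, 15:30–15:45.
Callum free within 09:30–16:00: 09:30–11:30, 12:15–13:45, 14:15–15:15.
Quinn ∩ Callum: 11:00–11:30, 13:15–13:30, 15:00–15:15.
Quinn ∩ Callum ∩ Kira: 13:15–13:30, 15:00–15:15.
Quinn ∩ Callum ∩ Kira ∩ Oksana: 13:15–13:30.
Windows ≥ 15 min: 13:15–13:30.
That's 1 window.

1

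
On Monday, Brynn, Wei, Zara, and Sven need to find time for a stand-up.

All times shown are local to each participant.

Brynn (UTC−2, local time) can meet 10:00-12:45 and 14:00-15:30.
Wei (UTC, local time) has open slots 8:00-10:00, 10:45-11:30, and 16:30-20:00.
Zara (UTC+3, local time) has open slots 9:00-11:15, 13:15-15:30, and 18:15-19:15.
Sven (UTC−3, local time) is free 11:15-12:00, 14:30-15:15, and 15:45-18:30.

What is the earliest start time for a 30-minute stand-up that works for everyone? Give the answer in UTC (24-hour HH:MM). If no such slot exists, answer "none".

none

Brynn → UTC: 12:00–14:45, 16:00–17:30.
Wei → UTC: 08:00–10:00, 10:45–11:30, 16:30–20:00.
Zara → UTC: 06:00–08:15, 10:15–12:30, 15:15–16:15.
Sven → UTC: 14:15–15:00, 17:30–18:15, 18:45–21:30.
Brynn ∩ Wei: 16:30–17:30.
Brynn ∩ Wei ∩ Zara: (none).
Brynn ∩ Wei ∩ Zara ∩ Sven: (none).
Windows ≥ 30 min: (none).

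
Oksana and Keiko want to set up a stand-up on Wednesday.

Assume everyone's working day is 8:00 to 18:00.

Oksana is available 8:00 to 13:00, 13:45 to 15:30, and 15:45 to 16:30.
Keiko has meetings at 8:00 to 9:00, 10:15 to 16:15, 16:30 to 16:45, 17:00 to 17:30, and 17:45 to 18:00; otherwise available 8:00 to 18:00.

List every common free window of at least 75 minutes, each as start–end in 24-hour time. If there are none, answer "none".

09:00–10:15

Keiko free within 08:00–18:00: 09:00–10:15, 16:15–16:30, 16:45–17:00, 17:30–17:45.
Oksana ∩ Keiko: 09:00–10:15, 16:15–16:30.
Windows ≥ 75 min: 09:00–10:15.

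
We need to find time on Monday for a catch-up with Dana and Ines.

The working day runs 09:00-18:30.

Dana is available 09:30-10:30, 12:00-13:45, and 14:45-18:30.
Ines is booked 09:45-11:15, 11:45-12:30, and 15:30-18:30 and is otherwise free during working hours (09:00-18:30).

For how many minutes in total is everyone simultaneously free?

Ines free within 09:00–18:30: 09:00–09:45, 11:15–11:45, 12:30–15:30.
Dana ∩ Ines: 09:30–09:45, 12:30–13:45, 14:45–15:30.
Total common minutes: 15 + 75 + 45 = 135.

135 minutes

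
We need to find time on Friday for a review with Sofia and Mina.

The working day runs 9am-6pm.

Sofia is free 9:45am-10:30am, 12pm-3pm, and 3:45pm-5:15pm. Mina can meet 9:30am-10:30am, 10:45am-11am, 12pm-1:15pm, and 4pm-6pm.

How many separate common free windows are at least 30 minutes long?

3

Sofia ∩ Mina: 09:45–10:30, 12:00–13:15, 16:00–17:15.
Windows ≥ 30 min: 09:45–10:30, 12:00–13:15, 16:00–17:15.
That's 3 windows.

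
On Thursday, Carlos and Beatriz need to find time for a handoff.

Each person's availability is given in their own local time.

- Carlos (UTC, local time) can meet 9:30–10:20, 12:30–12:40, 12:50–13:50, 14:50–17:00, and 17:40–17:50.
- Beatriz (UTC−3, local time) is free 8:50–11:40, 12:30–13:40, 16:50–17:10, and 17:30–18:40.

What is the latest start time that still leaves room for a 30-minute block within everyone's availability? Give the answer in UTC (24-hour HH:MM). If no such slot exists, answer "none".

Carlos → UTC: 09:30–10:20, 12:30–12:40, 12:50–13:50, 14:50–17:00, 17:40–17:50.
Beatriz → UTC: 11:50–14:40, 15:30–16:40, 19:50–20:10, 20:30–21:40.
Carlos ∩ Beatriz: 12:30–12:40, 12:50–13:50, 15:30–16:40.
Windows ≥ 30 min: 12:50–13:50, 15:30–16:40.
Latest start in the last window 15:30–16:40 is 16:40 − 30 min = 16:10.

16:10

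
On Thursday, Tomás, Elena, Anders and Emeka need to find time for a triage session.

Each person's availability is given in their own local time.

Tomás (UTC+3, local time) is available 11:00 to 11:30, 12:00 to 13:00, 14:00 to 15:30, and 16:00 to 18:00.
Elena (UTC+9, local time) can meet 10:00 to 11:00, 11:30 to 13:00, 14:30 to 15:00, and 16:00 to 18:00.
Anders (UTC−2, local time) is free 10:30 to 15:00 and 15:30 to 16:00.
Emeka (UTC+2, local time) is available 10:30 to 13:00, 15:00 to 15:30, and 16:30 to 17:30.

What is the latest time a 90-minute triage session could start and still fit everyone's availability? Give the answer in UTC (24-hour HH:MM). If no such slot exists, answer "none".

Tomás → UTC: 08:00–08:30, 09:00–10:00, 11:00–12:30, 13:00–15:00.
Elena → UTC: 01:00–02:00, 02:30–04:00, 05:30–06:00, 07:00–09:00.
Anders → UTC: 12:30–17:00, 17:30–18:00.
Emeka → UTC: 08:30–11:00, 13:00–13:30, 14:30–15:30.
Tomás ∩ Elena: 08:00–08:30.
Tomás ∩ Elena ∩ Anders: (none).
Tomás ∩ Elena ∩ Anders ∩ Emeka: (none).
Windows ≥ 90 min: (none).

none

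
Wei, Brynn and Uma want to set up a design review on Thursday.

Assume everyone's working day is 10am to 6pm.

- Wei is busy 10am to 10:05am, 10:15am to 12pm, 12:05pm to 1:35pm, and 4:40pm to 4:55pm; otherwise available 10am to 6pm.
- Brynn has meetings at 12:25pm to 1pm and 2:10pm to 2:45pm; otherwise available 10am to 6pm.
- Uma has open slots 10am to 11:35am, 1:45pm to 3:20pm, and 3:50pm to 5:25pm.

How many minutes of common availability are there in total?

Wei free within 10:00–18:00: 10:05–10:15, 12:00–12:05, 13:35–16:40, 16:55–18:00.
Brynn free within 10:00–18:00: 10:00–12:25, 13:00–14:10, 14:45–18:00.
Wei ∩ Brynn: 10:05–10:15, 12:00–12:05, 13:35–14:10, 14:45–16:40, 16:55–18:00.
Wei ∩ Brynn ∩ Uma: 10:05–10:15, 13:45–14:10, 14:45–15:20, 15:50–16:40, 16:55–17:25.
Total common minutes: 10 + 25 + 35 + 50 + 30 = 150.

150 minutes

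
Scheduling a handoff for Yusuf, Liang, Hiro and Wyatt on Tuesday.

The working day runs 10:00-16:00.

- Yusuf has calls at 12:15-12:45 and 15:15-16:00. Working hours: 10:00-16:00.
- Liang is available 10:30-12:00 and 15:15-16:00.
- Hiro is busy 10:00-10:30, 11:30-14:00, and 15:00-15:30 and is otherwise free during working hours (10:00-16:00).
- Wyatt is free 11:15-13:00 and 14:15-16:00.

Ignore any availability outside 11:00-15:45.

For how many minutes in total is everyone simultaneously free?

15 minutes

Yusuf free within 10:00–16:00: 10:00–12:15, 12:45–15:15.
Hiro free within 10:00–16:00: 10:30–11:30, 14:00–15:00, 15:30–16:00.
Yusuf ∩ Liang: 10:30–12:00.
Yusuf ∩ Liang ∩ Hiro: 10:30–11:30.
Yusuf ∩ Liang ∩ Hiro ∩ Wyatt: 11:15–11:30.
Restricted to 11:00–15:45: 11:15–11:30.
Total common minutes: 15.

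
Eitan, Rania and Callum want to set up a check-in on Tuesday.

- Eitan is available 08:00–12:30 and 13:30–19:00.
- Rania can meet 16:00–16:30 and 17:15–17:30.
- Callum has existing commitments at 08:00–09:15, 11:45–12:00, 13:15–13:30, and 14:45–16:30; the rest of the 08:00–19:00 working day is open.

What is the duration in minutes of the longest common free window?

15 minutes

Callum free within 08:00–19:00: 09:15–11:45, 12:00–13:15, 13:30–14:45, 16:30–19:00.
Eitan ∩ Rania: 16:00–16:30, 17:15–17:30.
Eitan ∩ Rania ∩ Callum: 17:15–17:30.
Single common window of 15 minutes.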